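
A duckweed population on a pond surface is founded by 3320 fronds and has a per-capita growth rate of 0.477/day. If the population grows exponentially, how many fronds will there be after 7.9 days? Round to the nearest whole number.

N(t) = N₀·e^(rt) = 3320 × e^(0.477×7.9) = 3320 × e^3.768.
e^3.768 ≈ 43.306, so N ≈ 3320 × 43.306 = 143777.

143777 fronds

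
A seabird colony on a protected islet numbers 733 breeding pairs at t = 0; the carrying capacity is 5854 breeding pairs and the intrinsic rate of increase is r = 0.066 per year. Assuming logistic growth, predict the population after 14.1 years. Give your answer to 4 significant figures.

A = (K − N₀)/N₀ = (5854 − 733)/733 = 6.9864.
N(t) = K/(1 + A·e^(−rt)) = 5854/(1 + 6.9864×e^(−0.066×14.1)).
e^(−0.9306) = 0.39432; denominator = 1 + 6.9864×0.39432 = 3.7548.
N = 5854/3.7548 = 1559.05.

1559 breeding pairs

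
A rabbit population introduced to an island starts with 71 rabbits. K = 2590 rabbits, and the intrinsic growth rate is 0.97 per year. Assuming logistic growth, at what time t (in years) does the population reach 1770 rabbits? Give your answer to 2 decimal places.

A = (K − N₀)/N₀ = (2590 − 71)/71 = 35.479.
Solve 2590/(1 + 35.479·e^(−0.97t)) = 1770: 1 + 35.479·e^(−0.97t) = 1.4633, so e^(−0.97t) = 0.0130578.
−0.97·t = ln(0.0130578) = -4.3384, so t = 4.3384/0.97 = 4.4725.

4.47 years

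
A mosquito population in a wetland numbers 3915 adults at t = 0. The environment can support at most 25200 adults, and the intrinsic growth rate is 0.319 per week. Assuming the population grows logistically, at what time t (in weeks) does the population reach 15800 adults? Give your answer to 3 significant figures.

A = (K − N₀)/N₀ = (25200 − 3915)/3915 = 5.4368.
Solve 25200/(1 + 5.4368·e^(−0.319t)) = 15800: 1 + 5.4368·e^(−0.319t) = 1.5949, so e^(−0.319t) = 0.109428.
−0.319·t = ln(0.109428) = -2.2125, so t = 2.2125/0.319 = 6.9357.

6.94 weeks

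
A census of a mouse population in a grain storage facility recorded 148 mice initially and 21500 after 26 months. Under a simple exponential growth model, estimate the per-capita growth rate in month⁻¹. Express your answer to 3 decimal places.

From N(t) = N₀·e^(rt): e^(r·26) = 21500/148 = 145.27.
r·26 = ln(145.27) = 4.9786, so r = 4.9786/26 = 0.19148.

0.191 per month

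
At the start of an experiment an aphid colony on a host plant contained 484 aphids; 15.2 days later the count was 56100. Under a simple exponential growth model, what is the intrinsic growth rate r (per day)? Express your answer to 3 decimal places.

From N(t) = N₀·e^(rt): e^(r·15.2) = 56100/484 = 115.91.
r·15.2 = ln(115.91) = 4.7528, so r = 4.7528/15.2 = 0.31268.

0.313 per day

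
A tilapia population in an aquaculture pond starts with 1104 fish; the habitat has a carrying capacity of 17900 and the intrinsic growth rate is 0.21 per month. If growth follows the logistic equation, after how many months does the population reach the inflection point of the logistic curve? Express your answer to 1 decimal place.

13.0 months

Logistic growth is fastest at N = K/2 = 8950.
A = (K − N₀)/N₀ = 15.214. Set K/(1 + A·e^(−rt)) = K/2 → A·e^(−rt) = 1.
e^(−0.21t) = 1/15.214 = 0.0657299, so t = ln(15.214)/0.21 = 2.7222/0.21 = 12.963.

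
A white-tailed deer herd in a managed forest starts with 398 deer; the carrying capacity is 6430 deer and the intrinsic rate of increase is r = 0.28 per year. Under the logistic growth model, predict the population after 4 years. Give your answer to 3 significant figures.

A = (K − N₀)/N₀ = (6430 − 398)/398 = 15.156.
N(t) = K/(1 + A·e^(−rt)) = 6430/(1 + 15.156×e^(−0.28×4)).
e^(−1.12) = 0.32628; denominator = 1 + 15.156×0.32628 = 5.945.
N = 6430/5.945 = 1081.58.

1080 deer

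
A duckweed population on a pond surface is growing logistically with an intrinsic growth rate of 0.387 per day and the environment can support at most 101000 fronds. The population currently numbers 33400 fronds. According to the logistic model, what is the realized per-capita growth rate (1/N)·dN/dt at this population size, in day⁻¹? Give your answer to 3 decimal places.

(1/N)·dN/dt = r(1 − N/K) = 0.387 × (1 − 33400/101000).
= 0.387 × 0.66931 = 0.25902.

0.259 per day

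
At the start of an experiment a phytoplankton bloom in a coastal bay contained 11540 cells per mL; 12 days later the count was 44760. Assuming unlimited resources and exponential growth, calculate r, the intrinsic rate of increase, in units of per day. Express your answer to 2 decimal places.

0.11 per day

From N(t) = N₀·e^(rt): e^(r·12) = 44760/11540 = 3.8787.
r·12 = ln(3.8787) = 1.3555, so r = 1.3555/12 = 0.11296.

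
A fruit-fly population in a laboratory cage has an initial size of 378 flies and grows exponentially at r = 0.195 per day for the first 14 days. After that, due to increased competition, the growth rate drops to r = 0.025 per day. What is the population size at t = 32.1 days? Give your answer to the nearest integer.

Phase 1: N(14) = 378·e^(0.195×14) = 378·e^2.73 = 5795.83.
Phase 2 runs for 32.1 − 14 = 18.1 days at r = 0.025.
N(32.1) = 5795.83·e^(0.025×18.1) = 5795.83·e^0.4525 = 9112.43.

9112 flies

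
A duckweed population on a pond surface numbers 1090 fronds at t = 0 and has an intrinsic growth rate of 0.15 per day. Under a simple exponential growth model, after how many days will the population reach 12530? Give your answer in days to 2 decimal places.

16.28 days

Set N₀·e^(rt) = 12530: e^(0.15·t) = 12530/1090 = 11.495.
0.15·t = ln(11.495) = 2.4419, so t = 2.4419/0.15 = 16.28.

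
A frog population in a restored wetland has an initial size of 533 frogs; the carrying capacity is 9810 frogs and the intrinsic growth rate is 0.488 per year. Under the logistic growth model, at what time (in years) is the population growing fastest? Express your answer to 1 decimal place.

5.9 years

Logistic growth is fastest at N = K/2 = 4905.
A = (K − N₀)/N₀ = 17.405. Set K/(1 + A·e^(−rt)) = K/2 → A·e^(−rt) = 1.
e^(−0.488t) = 1/17.405 = 0.0574539, so t = ln(17.405)/0.488 = 2.8568/0.488 = 5.854.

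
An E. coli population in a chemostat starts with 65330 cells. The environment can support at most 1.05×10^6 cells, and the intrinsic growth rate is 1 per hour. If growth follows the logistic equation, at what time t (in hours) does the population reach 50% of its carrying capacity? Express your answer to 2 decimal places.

A = (K − N₀)/N₀ = (1.05×10^6 − 65330)/65330 = 15.072.
Solve 1.05×10^6/(1 + 15.072·e^(−1t)) = 525000: 1 + 15.072·e^(−1t) = 2, so e^(−1t) = 0.0663471.
−1·t = ln(0.0663471) = -2.7129, so t = 2.7129/1 = 2.7129.

2.71 hours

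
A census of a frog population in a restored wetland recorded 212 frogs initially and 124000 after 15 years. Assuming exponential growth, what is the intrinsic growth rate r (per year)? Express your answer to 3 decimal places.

From N(t) = N₀·e^(rt): e^(r·15) = 124000/212 = 584.91.
r·15 = ln(584.91) = 6.3715, so r = 6.3715/15 = 0.42476.

0.425 per year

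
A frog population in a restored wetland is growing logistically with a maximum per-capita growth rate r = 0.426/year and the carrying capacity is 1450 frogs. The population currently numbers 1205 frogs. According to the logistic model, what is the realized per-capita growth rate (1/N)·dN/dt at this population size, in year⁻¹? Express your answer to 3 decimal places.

(1/N)·dN/dt = r(1 − N/K) = 0.426 × (1 − 1205/1450).
= 0.426 × 0.16897 = 0.071979.

0.072 per year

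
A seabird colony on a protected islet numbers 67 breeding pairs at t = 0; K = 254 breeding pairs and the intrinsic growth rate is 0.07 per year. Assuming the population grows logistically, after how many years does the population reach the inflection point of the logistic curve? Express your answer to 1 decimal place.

14.7 years

Logistic growth is fastest at N = K/2 = 127.
A = (K − N₀)/N₀ = 2.791. Set K/(1 + A·e^(−rt)) = K/2 → A·e^(−rt) = 1.
e^(−0.07t) = 1/2.791 = 0.358289, so t = ln(2.791)/0.07 = 1.0264/0.07 = 14.663.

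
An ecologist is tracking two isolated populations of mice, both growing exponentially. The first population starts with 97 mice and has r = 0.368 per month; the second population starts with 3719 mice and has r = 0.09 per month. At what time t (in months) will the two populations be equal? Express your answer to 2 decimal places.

13.12 months

Set 97·e^(0.368t) = 3719·e^(0.09t).
e^((0.368 − 0.09)t) = 3719/97 → e^(0.278·t) = 38.34.
0.278·t = ln(38.34) = 3.6465, so t = 3.6465/0.278 = 13.117.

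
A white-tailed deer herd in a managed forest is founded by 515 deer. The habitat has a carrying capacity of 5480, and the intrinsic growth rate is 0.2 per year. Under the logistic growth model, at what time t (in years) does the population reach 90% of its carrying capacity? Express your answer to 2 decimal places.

22.32 years

A = (K − N₀)/N₀ = (5480 − 515)/515 = 9.6408.
Solve 5480/(1 + 9.6408·e^(−0.2t)) = 4932: 1 + 9.6408·e^(−0.2t) = 1.1111, so e^(−0.2t) = 0.0115251.
−0.2·t = ln(0.0115251) = -4.4632, so t = 4.4632/0.2 = 22.316.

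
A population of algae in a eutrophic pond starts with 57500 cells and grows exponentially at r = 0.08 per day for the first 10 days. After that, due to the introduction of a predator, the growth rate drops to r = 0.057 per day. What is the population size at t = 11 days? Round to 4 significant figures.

Phase 1: N(10) = 57500·e^(0.08×10) = 57500·e^0.8 = 127969.
Phase 2 runs for 11 − 10 = 1 days at r = 0.057.
N(11) = 127969·e^(0.057×1) = 127969·e^0.057 = 135475.

135500 cells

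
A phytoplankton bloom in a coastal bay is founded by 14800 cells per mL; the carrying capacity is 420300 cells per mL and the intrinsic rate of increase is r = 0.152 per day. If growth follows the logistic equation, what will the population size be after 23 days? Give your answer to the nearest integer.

A = (K − N₀)/N₀ = (420300 − 14800)/14800 = 27.399.
N(t) = K/(1 + A·e^(−rt)) = 420300/(1 + 27.399×e^(−0.152×23)).
e^(−3.496) = 0.030318; denominator = 1 + 27.399×0.030318 = 1.8307.
N = 420300/1.8307 = 229586.

229586 cells per mL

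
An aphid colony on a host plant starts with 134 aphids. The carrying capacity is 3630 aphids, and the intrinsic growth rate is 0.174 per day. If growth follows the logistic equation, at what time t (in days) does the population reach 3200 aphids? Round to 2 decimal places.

30.28 days

A = (K − N₀)/N₀ = (3630 − 134)/134 = 26.09.
Solve 3630/(1 + 26.09·e^(−0.174t)) = 3200: 1 + 26.09·e^(−0.174t) = 1.1344, so e^(−0.174t) = 0.00515053.
−0.174·t = ln(0.00515053) = -5.2687, so t = 5.2687/0.174 = 30.28.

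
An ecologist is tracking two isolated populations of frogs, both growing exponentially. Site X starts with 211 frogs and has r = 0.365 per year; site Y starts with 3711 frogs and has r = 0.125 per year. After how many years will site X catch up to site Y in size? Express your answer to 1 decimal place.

11.9 years

Set 211·e^(0.365t) = 3711·e^(0.125t).
e^((0.365 − 0.125)t) = 3711/211 → e^(0.24·t) = 17.588.
0.24·t = ln(17.588) = 2.8672, so t = 2.8672/0.24 = 11.947.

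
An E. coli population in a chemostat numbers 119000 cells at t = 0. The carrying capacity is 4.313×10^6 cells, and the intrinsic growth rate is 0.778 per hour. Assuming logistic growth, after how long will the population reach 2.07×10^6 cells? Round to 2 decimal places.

4.48 hours

A = (K − N₀)/N₀ = (4.313×10^6 − 119000)/119000 = 35.244.
Solve 4.313×10^6/(1 + 35.244·e^(−0.778t)) = 2.07×10^6: 1 + 35.244·e^(−0.778t) = 2.0836, so e^(−0.778t) = 0.0307452.
−0.778·t = ln(0.0307452) = -3.482, so t = 3.482/0.778 = 4.4756.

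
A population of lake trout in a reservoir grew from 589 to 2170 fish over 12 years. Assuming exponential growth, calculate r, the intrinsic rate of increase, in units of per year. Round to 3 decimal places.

From N(t) = N₀·e^(rt): e^(r·12) = 2170/589 = 3.6842.
r·12 = ln(3.6842) = 1.3041, so r = 1.3041/12 = 0.10867.

0.109 per year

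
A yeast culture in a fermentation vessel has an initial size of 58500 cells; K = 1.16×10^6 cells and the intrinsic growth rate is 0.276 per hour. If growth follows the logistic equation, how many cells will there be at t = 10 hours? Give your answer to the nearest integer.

A = (K − N₀)/N₀ = (1.16×10^6 − 58500)/58500 = 18.829.
N(t) = K/(1 + A·e^(−rt)) = 1.16×10^6/(1 + 18.829×e^(−0.276×10)).
e^(−2.76) = 0.063292; denominator = 1 + 18.829×0.063292 = 2.1917.
N = 1.16×10^6/2.1917 = 529264.

529264 cells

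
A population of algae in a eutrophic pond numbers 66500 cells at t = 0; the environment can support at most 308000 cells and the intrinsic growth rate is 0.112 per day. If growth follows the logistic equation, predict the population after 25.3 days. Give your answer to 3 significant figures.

A = (K − N₀)/N₀ = (308000 − 66500)/66500 = 3.6316.
N(t) = K/(1 + A·e^(−rt)) = 308000/(1 + 3.6316×e^(−0.112×25.3)).
e^(−2.834) = 0.058801; denominator = 1 + 3.6316×0.058801 = 1.2135.
N = 308000/1.2135 = 253803.

254000 cells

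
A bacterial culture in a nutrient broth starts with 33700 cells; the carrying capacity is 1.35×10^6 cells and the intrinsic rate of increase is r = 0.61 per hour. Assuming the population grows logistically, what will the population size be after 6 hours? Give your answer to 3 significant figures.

673000 cells

A = (K − N₀)/N₀ = (1.35×10^6 − 33700)/33700 = 39.059.
N(t) = K/(1 + A·e^(−rt)) = 1.35×10^6/(1 + 39.059×e^(−0.61×6)).
e^(−3.66) = 0.025733; denominator = 1 + 39.059×0.025733 = 2.0051.
N = 1.35×10^6/2.0051 = 673285.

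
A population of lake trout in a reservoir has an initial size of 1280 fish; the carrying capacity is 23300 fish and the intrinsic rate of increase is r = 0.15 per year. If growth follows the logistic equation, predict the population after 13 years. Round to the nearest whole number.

6758 fish

A = (K − N₀)/N₀ = (23300 − 1280)/1280 = 17.203.
N(t) = K/(1 + A·e^(−rt)) = 23300/(1 + 17.203×e^(−0.15×13)).
e^(−1.95) = 0.14227; denominator = 1 + 17.203×0.14227 = 3.4476.
N = 23300/3.4476 = 6758.41.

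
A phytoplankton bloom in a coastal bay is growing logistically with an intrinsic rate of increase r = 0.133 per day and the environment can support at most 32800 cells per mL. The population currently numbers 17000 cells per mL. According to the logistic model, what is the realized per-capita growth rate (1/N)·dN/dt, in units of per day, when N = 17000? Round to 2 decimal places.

0.06 per day

(1/N)·dN/dt = r(1 − N/K) = 0.133 × (1 − 17000/32800).
= 0.133 × 0.48171 = 0.064067.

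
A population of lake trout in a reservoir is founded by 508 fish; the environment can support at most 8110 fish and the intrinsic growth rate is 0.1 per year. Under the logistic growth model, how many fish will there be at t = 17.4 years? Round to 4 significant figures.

A = (K − N₀)/N₀ = (8110 − 508)/508 = 14.965.
N(t) = K/(1 + A·e^(−rt)) = 8110/(1 + 14.965×e^(−0.1×17.4)).
e^(−1.74) = 0.17552; denominator = 1 + 14.965×0.17552 = 3.6266.
N = 8110/3.6266 = 2236.26.

2236 fish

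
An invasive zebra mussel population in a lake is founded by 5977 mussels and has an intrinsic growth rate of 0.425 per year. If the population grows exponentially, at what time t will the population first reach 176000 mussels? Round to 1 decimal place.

8.0 years

Set N₀·e^(rt) = 176000: e^(0.425·t) = 176000/5977 = 29.446.
0.425·t = ln(29.446) = 3.3826, so t = 3.3826/0.425 = 7.959.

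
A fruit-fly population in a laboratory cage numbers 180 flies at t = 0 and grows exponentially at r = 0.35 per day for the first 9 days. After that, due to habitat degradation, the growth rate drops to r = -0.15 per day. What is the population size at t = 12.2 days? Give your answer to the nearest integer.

Phase 1: N(9) = 180·e^(0.35×9) = 180·e^3.15 = 4200.49.
Phase 2 runs for 12.2 − 9 = 3.2 days at r = -0.15.
N(12.2) = 4200.49·e^(-0.15×3.2) = 4200.49·e^-0.48 = 2599.19.

2599 flies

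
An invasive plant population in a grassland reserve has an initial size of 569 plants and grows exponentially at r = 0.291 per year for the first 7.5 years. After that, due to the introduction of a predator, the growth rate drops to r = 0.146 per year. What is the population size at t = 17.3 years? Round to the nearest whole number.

21103 plants

Phase 1: N(7.5) = 569·e^(0.291×7.5) = 569·e^2.182 = 5046.15.
Phase 2 runs for 17.3 − 7.5 = 9.8 years at r = 0.146.
N(17.3) = 5046.15·e^(0.146×9.8) = 5046.15·e^1.431 = 21103.2.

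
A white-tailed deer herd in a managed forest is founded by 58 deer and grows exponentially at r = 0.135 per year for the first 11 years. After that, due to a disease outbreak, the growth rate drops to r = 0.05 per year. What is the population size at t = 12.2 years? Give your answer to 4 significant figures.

271.9 deer

Phase 1: N(11) = 58·e^(0.135×11) = 58·e^1.485 = 256.068.
Phase 2 runs for 12.2 − 11 = 1.2 years at r = 0.05.
N(12.2) = 256.068·e^(0.05×1.2) = 256.068·e^0.06 = 271.902.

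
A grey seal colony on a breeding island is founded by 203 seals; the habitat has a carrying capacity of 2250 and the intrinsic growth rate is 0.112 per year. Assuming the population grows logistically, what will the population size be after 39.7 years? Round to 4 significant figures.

A = (K − N₀)/N₀ = (2250 − 203)/203 = 10.084.
N(t) = K/(1 + A·e^(−rt)) = 2250/(1 + 10.084×e^(−0.112×39.7)).
e^(−4.446) = 0.011721; denominator = 1 + 10.084×0.011721 = 1.1182.
N = 2250/1.1182 = 2012.18.

2012 seals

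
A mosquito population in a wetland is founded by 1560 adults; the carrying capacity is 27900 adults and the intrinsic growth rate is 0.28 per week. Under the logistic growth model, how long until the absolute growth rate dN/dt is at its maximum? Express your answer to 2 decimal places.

Logistic growth is fastest at N = K/2 = 13950.
A = (K − N₀)/N₀ = 16.885. Set K/(1 + A·e^(−rt)) = K/2 → A·e^(−rt) = 1.
e^(−0.28t) = 1/16.885 = 0.0592255, so t = ln(16.885)/0.28 = 2.8264/0.28 = 10.094.

10.09 weeks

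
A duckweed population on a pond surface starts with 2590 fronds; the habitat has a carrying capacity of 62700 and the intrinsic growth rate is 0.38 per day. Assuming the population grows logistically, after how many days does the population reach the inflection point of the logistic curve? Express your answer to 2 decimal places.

8.28 days

Logistic growth is fastest at N = K/2 = 31350.
A = (K − N₀)/N₀ = 23.208. Set K/(1 + A·e^(−rt)) = K/2 → A·e^(−rt) = 1.
e^(−0.38t) = 1/23.208 = 0.0430877, so t = ln(23.208)/0.38 = 3.1445/0.38 = 8.275.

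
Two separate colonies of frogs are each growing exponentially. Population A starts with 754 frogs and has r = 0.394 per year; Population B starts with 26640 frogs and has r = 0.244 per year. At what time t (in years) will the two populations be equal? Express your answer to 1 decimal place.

Set 754·e^(0.394t) = 26640·e^(0.244t).
e^((0.394 − 0.244)t) = 26640/754 → e^(0.15·t) = 35.332.
0.15·t = ln(35.332) = 3.5648, so t = 3.5648/0.15 = 23.765.

23.8 years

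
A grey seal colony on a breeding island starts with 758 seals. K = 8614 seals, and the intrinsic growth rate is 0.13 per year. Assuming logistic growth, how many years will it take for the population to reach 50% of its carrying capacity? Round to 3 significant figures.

A = (K − N₀)/N₀ = (8614 − 758)/758 = 10.364.
Solve 8614/(1 + 10.364·e^(−0.13t)) = 4307: 1 + 10.364·e^(−0.13t) = 2, so e^(−0.13t) = 0.0964868.
−0.13·t = ln(0.0964868) = -2.3383, so t = 2.3383/0.13 = 17.987.

18.0 years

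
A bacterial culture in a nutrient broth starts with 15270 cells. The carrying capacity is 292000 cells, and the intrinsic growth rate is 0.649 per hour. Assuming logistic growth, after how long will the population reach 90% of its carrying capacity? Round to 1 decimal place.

A = (K − N₀)/N₀ = (292000 − 15270)/15270 = 18.122.
Solve 292000/(1 + 18.122·e^(−0.649t)) = 262800: 1 + 18.122·e^(−0.649t) = 1.1111, so e^(−0.649t) = 0.00613113.
−0.649·t = ln(0.00613113) = -5.0944, so t = 5.0944/0.649 = 7.8496.

7.8 hours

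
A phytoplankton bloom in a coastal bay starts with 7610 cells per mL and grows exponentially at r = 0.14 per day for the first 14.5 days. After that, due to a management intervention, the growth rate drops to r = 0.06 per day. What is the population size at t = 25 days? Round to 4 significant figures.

Phase 1: N(14.5) = 7610·e^(0.14×14.5) = 7610·e^2.03 = 57943.2.
Phase 2 runs for 25 − 14.5 = 10.5 days at r = 0.06.
N(25) = 57943.2·e^(0.06×10.5) = 57943.2·e^0.63 = 108795.

108800 cells per mL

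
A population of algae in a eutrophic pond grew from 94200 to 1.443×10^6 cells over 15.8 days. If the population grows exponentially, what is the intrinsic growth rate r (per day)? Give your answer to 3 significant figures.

From N(t) = N₀·e^(rt): e^(r·15.8) = 1.443×10^6/94200 = 15.318.
r·15.8 = ln(15.318) = 2.7291, so r = 2.7291/15.8 = 0.17273.

0.173 per day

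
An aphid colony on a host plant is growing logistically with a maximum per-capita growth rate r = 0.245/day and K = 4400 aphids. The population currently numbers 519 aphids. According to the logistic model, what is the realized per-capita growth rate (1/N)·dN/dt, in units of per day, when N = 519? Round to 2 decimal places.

0.22 per day

(1/N)·dN/dt = r(1 − N/K) = 0.245 × (1 − 519/4400).
= 0.245 × 0.88205 = 0.2161.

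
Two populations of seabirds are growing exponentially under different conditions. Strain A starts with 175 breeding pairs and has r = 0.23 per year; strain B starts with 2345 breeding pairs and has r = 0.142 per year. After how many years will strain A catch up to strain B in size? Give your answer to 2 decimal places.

Set 175·e^(0.23t) = 2345·e^(0.142t).
e^((0.23 − 0.142)t) = 2345/175 → e^(0.088·t) = 13.4.
0.088·t = ln(13.4) = 2.5953, so t = 2.5953/0.088 = 29.492.

29.49 years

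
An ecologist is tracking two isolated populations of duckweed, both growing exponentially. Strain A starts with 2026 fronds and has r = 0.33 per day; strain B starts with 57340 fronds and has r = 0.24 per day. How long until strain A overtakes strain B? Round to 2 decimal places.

37.14 days

Set 2026·e^(0.33t) = 57340·e^(0.24t).
e^((0.33 − 0.24)t) = 57340/2026 → e^(0.09·t) = 28.302.
0.09·t = ln(28.302) = 3.3429, so t = 3.3429/0.09 = 37.144.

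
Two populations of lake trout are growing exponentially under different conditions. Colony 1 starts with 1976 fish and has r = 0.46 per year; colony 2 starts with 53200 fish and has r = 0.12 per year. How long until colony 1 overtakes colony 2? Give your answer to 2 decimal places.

Set 1976·e^(0.46t) = 53200·e^(0.12t).
e^((0.46 − 0.12)t) = 53200/1976 → e^(0.34·t) = 26.923.
0.34·t = ln(26.923) = 3.293, so t = 3.293/0.34 = 9.6852.

9.69 years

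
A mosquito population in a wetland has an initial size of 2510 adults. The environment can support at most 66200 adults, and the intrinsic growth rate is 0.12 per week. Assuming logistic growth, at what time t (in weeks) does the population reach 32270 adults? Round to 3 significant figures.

26.5 weeks

A = (K − N₀)/N₀ = (66200 − 2510)/2510 = 25.375.
Solve 66200/(1 + 25.375·e^(−0.12t)) = 32270: 1 + 25.375·e^(−0.12t) = 2.0514, so e^(−0.12t) = 0.0414369.
−0.12·t = ln(0.0414369) = -3.1836, so t = 3.1836/0.12 = 26.53.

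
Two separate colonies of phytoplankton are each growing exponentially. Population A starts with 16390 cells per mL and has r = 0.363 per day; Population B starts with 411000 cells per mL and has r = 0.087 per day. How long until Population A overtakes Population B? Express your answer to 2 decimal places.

11.67 days

Set 16390·e^(0.363t) = 411000·e^(0.087t).
e^((0.363 − 0.087)t) = 411000/16390 → e^(0.276·t) = 25.076.
0.276·t = ln(25.076) = 3.2219, so t = 3.2219/0.276 = 11.674.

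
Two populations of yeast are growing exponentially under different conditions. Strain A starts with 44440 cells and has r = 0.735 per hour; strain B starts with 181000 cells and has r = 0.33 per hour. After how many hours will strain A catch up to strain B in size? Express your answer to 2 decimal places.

3.47 hours

Set 44440·e^(0.735t) = 181000·e^(0.33t).
e^((0.735 − 0.33)t) = 181000/44440 → e^(0.405·t) = 4.0729.
0.405·t = ln(4.0729) = 1.4044, so t = 1.4044/0.405 = 3.4675.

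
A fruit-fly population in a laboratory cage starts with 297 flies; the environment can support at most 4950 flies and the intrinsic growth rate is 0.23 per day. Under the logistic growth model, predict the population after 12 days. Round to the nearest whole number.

2485 flies

A = (K − N₀)/N₀ = (4950 − 297)/297 = 15.667.
N(t) = K/(1 + A·e^(−rt)) = 4950/(1 + 15.667×e^(−0.23×12)).
e^(−2.76) = 0.063292; denominator = 1 + 15.667×0.063292 = 1.9916.
N = 4950/1.9916 = 2485.47.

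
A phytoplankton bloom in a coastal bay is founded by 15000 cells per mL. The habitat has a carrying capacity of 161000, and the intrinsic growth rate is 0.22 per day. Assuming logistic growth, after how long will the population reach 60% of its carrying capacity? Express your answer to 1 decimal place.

A = (K − N₀)/N₀ = (161000 − 15000)/15000 = 9.7333.
Solve 161000/(1 + 9.7333·e^(−0.22t)) = 96600: 1 + 9.7333·e^(−0.22t) = 1.6667, so e^(−0.22t) = 0.0684932.
−0.22·t = ln(0.0684932) = -2.681, so t = 2.681/0.22 = 12.186.

12.2 days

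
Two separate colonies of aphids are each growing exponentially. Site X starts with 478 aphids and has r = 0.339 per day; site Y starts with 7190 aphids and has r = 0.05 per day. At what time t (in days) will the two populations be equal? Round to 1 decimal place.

Set 478·e^(0.339t) = 7190·e^(0.05t).
e^((0.339 − 0.05)t) = 7190/478 → e^(0.289·t) = 15.042.
0.289·t = ln(15.042) = 2.7108, so t = 2.7108/0.289 = 9.3801.

9.4 days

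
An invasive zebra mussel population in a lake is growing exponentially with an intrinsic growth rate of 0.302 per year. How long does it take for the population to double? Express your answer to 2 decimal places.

Doubling time t_d = ln(2)/r = 0.6931/0.302 = 2.2952.

2.30 years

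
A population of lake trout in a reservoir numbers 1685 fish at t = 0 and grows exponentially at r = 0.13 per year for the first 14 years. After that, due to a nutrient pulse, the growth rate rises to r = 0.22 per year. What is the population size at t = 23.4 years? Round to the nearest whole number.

Phase 1: N(14) = 1685·e^(0.13×14) = 1685·e^1.82 = 10399.6.
Phase 2 runs for 23.4 − 14 = 9.4 years at r = 0.22.
N(23.4) = 10399.6·e^(0.22×9.4) = 10399.6·e^2.068 = 82250.2.

82250 fish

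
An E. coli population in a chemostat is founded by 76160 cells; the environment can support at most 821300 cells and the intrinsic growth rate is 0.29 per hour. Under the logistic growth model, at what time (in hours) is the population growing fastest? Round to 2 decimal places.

Logistic growth is fastest at N = K/2 = 410650.
A = (K − N₀)/N₀ = 9.7839. Set K/(1 + A·e^(−rt)) = K/2 → A·e^(−rt) = 1.
e^(−0.29t) = 1/9.7839 = 0.102209, so t = ln(9.7839)/0.29 = 2.2807/0.29 = 7.8646.

7.86 hours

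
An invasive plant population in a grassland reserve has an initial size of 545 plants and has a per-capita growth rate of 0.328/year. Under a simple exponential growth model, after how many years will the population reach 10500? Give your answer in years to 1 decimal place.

9.0 years

Set N₀·e^(rt) = 10500: e^(0.328·t) = 10500/545 = 19.266.
0.328·t = ln(19.266) = 2.9583, so t = 2.9583/0.328 = 9.0193.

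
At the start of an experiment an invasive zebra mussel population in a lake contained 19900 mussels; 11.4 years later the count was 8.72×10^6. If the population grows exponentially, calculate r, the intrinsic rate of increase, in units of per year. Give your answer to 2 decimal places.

From N(t) = N₀·e^(rt): e^(r·11.4) = 8.72×10^6/19900 = 438.19.
r·11.4 = ln(438.19) = 6.0827, so r = 6.0827/11.4 = 0.53357.

0.53 per year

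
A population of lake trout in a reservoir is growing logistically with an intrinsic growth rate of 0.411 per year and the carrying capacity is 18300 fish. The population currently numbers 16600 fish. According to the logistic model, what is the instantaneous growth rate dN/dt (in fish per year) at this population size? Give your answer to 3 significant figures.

634 fish per year

dN/dt = rN(1 − N/K) = 0.411 × 16600 × (1 − 16600/18300).
1 − 16600/18300 = 0.092896; dN/dt = 0.411 × 16600 × 0.092896 = 633.79.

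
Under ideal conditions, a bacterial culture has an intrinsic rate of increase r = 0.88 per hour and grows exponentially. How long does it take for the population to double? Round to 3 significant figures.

Doubling time t_d = ln(2)/r = 0.6931/0.88 = 0.78767.

0.788 hours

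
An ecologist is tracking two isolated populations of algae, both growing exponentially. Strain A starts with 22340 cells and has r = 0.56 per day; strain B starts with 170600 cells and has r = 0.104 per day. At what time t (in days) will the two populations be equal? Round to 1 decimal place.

4.5 days

Set 22340·e^(0.56t) = 170600·e^(0.104t).
e^((0.56 − 0.104)t) = 170600/22340 → e^(0.456·t) = 7.6365.
0.456·t = ln(7.6365) = 2.0329, so t = 2.0329/0.456 = 4.4582.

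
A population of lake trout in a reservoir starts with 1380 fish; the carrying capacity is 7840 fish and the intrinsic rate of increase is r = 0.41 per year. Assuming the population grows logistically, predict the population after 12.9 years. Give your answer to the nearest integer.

A = (K − N₀)/N₀ = (7840 − 1380)/1380 = 4.6812.
N(t) = K/(1 + A·e^(−rt)) = 7840/(1 + 4.6812×e^(−0.41×12.9)).
e^(−5.289) = 0.0050468; denominator = 1 + 4.6812×0.0050468 = 1.0236.
N = 7840/1.0236 = 7659.06.

7659 fish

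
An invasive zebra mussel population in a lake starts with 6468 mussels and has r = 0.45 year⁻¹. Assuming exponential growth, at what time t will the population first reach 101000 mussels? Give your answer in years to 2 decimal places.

6.11 years

Set N₀·e^(rt) = 101000: e^(0.45·t) = 101000/6468 = 15.615.
0.45·t = ln(15.615) = 2.7483, so t = 2.7483/0.45 = 6.1072.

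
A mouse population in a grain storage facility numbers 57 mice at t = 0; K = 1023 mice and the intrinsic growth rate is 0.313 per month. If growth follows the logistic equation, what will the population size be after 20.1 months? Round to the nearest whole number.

992 mice

A = (K − N₀)/N₀ = (1023 − 57)/57 = 16.947.
N(t) = K/(1 + A·e^(−rt)) = 1023/(1 + 16.947×e^(−0.313×20.1)).
e^(−6.291) = 0.0018524; denominator = 1 + 16.947×0.0018524 = 1.0314.
N = 1023/1.0314 = 991.863.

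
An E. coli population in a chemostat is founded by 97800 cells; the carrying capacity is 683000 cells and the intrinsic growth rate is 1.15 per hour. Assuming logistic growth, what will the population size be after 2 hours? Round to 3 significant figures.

427000 cells

A = (K − N₀)/N₀ = (683000 − 97800)/97800 = 5.9836.
N(t) = K/(1 + A·e^(−rt)) = 683000/(1 + 5.9836×e^(−1.15×2)).
e^(−2.3) = 0.10026; denominator = 1 + 5.9836×0.10026 = 1.5999.
N = 683000/1.5999 = 426898.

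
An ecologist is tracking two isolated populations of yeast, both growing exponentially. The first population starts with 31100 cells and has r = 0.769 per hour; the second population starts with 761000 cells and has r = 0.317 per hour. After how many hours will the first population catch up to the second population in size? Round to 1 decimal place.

7.1 hours

Set 31100·e^(0.769t) = 761000·e^(0.317t).
e^((0.769 − 0.317)t) = 761000/31100 → e^(0.452·t) = 24.469.
0.452·t = ln(24.469) = 3.1974, so t = 3.1974/0.452 = 7.074.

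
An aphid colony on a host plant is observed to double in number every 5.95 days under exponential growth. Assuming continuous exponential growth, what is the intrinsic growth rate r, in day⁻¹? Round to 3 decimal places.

0.116 per day

r = ln(2)/t_d = 0.6931/5.95 = 0.1165.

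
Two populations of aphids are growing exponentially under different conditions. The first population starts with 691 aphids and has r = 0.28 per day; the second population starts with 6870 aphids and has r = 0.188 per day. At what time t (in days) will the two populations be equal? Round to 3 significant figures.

Set 691·e^(0.28t) = 6870·e^(0.188t).
e^((0.28 − 0.188)t) = 6870/691 → e^(0.092·t) = 9.9421.
0.092·t = ln(9.9421) = 2.2968, so t = 2.2968/0.092 = 24.965.

25.0 days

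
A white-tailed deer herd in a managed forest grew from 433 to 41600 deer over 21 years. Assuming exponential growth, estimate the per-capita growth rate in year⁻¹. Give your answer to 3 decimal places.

0.217 per year

From N(t) = N₀·e^(rt): e^(r·21) = 41600/433 = 96.074.
r·21 = ln(96.074) = 4.5651, so r = 4.5651/21 = 0.21739.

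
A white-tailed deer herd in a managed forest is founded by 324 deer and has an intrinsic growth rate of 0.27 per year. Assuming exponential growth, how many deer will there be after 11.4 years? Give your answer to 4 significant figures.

N(t) = N₀·e^(rt) = 324 × e^(0.27×11.4) = 324 × e^3.078.
e^3.078 ≈ 21.715, so N ≈ 324 × 21.715 = 7035.64.

7036 deer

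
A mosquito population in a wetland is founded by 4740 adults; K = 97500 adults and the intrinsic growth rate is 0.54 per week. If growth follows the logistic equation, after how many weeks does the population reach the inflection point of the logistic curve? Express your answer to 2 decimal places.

5.51 weeks

Logistic growth is fastest at N = K/2 = 48750.
A = (K − N₀)/N₀ = 19.57. Set K/(1 + A·e^(−rt)) = K/2 → A·e^(−rt) = 1.
e^(−0.54t) = 1/19.57 = 0.0510996, so t = ln(19.57)/0.54 = 2.974/0.54 = 5.5074.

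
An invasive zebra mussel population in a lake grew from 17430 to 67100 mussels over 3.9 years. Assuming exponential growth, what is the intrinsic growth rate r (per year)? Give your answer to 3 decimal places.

0.346 per year

From N(t) = N₀·e^(rt): e^(r·3.9) = 67100/17430 = 3.8497.
r·3.9 = ln(3.8497) = 1.348, so r = 1.348/3.9 = 0.34564.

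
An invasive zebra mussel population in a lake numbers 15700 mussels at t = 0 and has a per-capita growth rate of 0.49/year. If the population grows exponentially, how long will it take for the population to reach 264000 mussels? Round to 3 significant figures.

Set N₀·e^(rt) = 264000: e^(0.49·t) = 264000/15700 = 16.815.
0.49·t = ln(16.815) = 2.8223, so t = 2.8223/0.49 = 5.7598.

5.76 years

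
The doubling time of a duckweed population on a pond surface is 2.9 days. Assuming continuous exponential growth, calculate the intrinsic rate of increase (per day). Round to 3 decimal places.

0.239 per day

r = ln(2)/t_d = 0.6931/2.9 = 0.23902.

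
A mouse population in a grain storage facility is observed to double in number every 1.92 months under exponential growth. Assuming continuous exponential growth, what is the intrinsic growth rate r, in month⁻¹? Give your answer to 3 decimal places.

0.361 per month

r = ln(2)/t_d = 0.6931/1.92 = 0.36101.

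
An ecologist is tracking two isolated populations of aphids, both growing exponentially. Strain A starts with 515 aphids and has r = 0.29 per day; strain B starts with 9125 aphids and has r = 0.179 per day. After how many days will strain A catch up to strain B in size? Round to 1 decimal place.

Set 515·e^(0.29t) = 9125·e^(0.179t).
e^((0.29 − 0.179)t) = 9125/515 → e^(0.111·t) = 17.718.
0.111·t = ln(17.718) = 2.8746, so t = 2.8746/0.111 = 25.897.

25.9 days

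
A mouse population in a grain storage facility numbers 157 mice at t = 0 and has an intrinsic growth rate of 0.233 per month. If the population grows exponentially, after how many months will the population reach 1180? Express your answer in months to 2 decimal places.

8.66 months

Set N₀·e^(rt) = 1180: e^(0.233·t) = 1180/157 = 7.5159.
0.233·t = ln(7.5159) = 2.017, so t = 2.017/0.233 = 8.6568.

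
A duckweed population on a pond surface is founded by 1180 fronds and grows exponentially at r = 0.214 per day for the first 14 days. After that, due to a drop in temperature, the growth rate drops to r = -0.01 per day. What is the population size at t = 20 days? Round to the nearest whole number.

Phase 1: N(14) = 1180·e^(0.214×14) = 1180·e^2.996 = 23606.3.
Phase 2 runs for 20 − 14 = 6 days at r = -0.01.
N(20) = 23606.3·e^(-0.01×6) = 23606.3·e^-0.06 = 22231.6.

22232 fronds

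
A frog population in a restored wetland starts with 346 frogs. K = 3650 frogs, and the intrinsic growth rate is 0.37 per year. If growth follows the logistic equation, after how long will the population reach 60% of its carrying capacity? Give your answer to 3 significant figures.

A = (K − N₀)/N₀ = (3650 − 346)/346 = 9.5491.
Solve 3650/(1 + 9.5491·e^(−0.37t)) = 2190: 1 + 9.5491·e^(−0.37t) = 1.6667, so e^(−0.37t) = 0.0698144.
−0.37·t = ln(0.0698144) = -2.6619, so t = 2.6619/0.37 = 7.1944.

7.19 years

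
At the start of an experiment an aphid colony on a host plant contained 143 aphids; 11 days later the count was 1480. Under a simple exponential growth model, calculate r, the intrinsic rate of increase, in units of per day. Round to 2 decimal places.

From N(t) = N₀·e^(rt): e^(r·11) = 1480/143 = 10.35.
r·11 = ln(10.35) = 2.337, so r = 2.337/11 = 0.21245.

0.21 per day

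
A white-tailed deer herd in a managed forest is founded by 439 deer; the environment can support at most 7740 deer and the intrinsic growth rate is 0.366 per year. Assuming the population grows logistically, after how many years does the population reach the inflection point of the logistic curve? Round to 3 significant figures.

7.68 years

Logistic growth is fastest at N = K/2 = 3870.
A = (K − N₀)/N₀ = 16.631. Set K/(1 + A·e^(−rt)) = K/2 → A·e^(−rt) = 1.
e^(−0.366t) = 1/16.631 = 0.0601287, so t = ln(16.631)/0.366 = 2.8113/0.366 = 7.6811.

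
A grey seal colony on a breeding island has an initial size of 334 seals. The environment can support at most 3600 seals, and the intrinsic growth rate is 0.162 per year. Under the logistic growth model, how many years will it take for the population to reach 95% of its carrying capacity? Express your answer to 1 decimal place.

A = (K − N₀)/N₀ = (3600 − 334)/334 = 9.7784.
Solve 3600/(1 + 9.7784·e^(−0.162t)) = 3420: 1 + 9.7784·e^(−0.162t) = 1.0526, so e^(−0.162t) = 0.00538241.
−0.162·t = ln(0.00538241) = -5.2246, so t = 5.2246/0.162 = 32.251.

32.3 years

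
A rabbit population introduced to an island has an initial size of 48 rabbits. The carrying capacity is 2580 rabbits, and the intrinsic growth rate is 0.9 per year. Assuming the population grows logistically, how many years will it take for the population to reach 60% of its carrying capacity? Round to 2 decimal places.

4.86 years

A = (K − N₀)/N₀ = (2580 − 48)/48 = 52.75.
Solve 2580/(1 + 52.75·e^(−0.9t)) = 1548: 1 + 52.75·e^(−0.9t) = 1.6667, so e^(−0.9t) = 0.0126382.
−0.9·t = ln(0.0126382) = -4.371, so t = 4.371/0.9 = 4.8567.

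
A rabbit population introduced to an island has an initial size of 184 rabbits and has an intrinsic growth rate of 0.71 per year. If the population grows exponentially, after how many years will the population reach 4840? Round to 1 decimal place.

4.6 years

Set N₀·e^(rt) = 4840: e^(0.71·t) = 4840/184 = 26.304.
0.71·t = ln(26.304) = 3.2697, so t = 3.2697/0.71 = 4.6053.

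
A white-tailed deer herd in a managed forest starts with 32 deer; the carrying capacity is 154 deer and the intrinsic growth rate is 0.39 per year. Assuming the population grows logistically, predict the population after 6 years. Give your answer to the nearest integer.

113 deer

A = (K − N₀)/N₀ = (154 − 32)/32 = 3.8125.
N(t) = K/(1 + A·e^(−rt)) = 154/(1 + 3.8125×e^(−0.39×6)).
e^(−2.34) = 0.096328; denominator = 1 + 3.8125×0.096328 = 1.3672.
N = 154/1.3672 = 112.635.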